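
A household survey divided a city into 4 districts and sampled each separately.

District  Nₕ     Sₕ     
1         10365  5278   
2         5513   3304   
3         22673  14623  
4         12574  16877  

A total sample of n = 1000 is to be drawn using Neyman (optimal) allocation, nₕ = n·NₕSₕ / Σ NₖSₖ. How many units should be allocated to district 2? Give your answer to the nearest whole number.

Σ NₕSₕ = 10365·5278 + 5513·3304 + 22673·14623 + 12574·16877 = 616680099.
Share for 2: 18214952/616680099 = 0.02954.
n_2 = 1000 × 0.02954 = 29.537... → 30.

30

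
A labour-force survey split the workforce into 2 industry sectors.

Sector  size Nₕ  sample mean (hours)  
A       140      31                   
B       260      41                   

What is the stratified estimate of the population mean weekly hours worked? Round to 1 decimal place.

N = 400; weights Wₕ = Nₕ/N = (0.3500, 0.6500).
x̄_st = Σ Wₕ·x̄ₕ = 0.3500·31 + 0.6500·41 ≈ 37.5
→ 37.5.

37.5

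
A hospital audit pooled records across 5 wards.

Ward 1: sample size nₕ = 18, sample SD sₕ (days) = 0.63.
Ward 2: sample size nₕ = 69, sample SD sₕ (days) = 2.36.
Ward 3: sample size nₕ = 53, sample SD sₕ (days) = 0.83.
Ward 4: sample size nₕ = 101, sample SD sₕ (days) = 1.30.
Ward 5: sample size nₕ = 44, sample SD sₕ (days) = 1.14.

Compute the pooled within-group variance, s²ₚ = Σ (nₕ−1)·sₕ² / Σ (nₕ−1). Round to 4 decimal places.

Degrees of freedom: 17 + 68 + 52 + 100 + 43 = 280.
Σ(nₕ−1)sₕ² = 17·0.3969 + 68·5.5696 + 52·0.6889 + 100·1.69 + 43·1.2996 = 646.1857.
s²ₚ = 646.1857 / 280 = 2.307806... → 2.3078.

2.3078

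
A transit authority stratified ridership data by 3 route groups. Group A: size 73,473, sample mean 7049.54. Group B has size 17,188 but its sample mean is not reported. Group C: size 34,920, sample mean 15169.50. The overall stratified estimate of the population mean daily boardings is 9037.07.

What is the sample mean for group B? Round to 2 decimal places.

5074.15

Σ Nₕx̄ₕ = N·μ, so 17188·x̄_B = 125581·9037.07 − (73473·7049.54 + 34920·15169.50).
= 1134884287.67 − 1047669792.42 = 87214495.25.
x̄_B = 87214495.25 / 17188 = 5074.1503... → 5074.15.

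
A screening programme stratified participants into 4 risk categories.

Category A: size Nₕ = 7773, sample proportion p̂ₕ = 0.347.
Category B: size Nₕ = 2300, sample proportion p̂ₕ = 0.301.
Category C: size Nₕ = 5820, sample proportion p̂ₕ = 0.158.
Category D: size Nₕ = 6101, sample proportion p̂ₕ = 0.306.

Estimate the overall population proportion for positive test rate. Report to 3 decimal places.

Wₕ = Nₕ/N with N = 21994: 0.3534, 0.1046, 0.2646, 0.2774.
p̂_st = 0.3534·0.347 + 0.1046·0.301 + 0.2646·0.158 + 0.2774·0.306 ≈ 0.28080... → 0.281.

0.281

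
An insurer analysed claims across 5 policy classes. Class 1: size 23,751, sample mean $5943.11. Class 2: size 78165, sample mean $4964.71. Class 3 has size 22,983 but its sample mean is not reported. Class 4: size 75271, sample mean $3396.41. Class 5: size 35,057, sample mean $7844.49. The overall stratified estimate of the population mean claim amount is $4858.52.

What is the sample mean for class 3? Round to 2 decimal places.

N = 23751 + 78165 + 22983 + 75271 + 35057 = 235227.
Overall total = μ·N = 4858.52·235227 = 1142855084.04.
Subtract the known strata: 23751·5943.11 + 78165·4964.71 + 75271·3396.41 + 35057·7844.49 = 1059876825.8.
Remaining total for class 3: 1142855084.04 − 1059876825.8 = 82978258.24.
Divide by its size: 82978258.24 / 22983 = 3610.4189... → 3610.42.

3610.42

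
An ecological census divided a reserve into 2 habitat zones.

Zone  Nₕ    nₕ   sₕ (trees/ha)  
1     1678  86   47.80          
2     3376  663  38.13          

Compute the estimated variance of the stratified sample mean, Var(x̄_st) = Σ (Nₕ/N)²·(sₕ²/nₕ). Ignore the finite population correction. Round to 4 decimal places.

3.9072

N = 5054. Term for each stratum: Wₕ²sₕ²/nₕ.
Var(x̄_st) = 2.9286723 + 0.9784857 = 3.9071580 → 3.9072.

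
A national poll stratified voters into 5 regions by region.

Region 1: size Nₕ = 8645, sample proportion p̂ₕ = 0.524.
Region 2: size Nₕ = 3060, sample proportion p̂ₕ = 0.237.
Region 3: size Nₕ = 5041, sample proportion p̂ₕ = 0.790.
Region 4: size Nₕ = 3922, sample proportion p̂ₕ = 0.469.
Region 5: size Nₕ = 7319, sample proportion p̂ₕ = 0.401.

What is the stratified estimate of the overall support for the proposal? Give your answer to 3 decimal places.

Wₕ = Nₕ/N with N = 27987: 0.3089, 0.1093, 0.1801, 0.1401, 0.2615.
p̂_st = 0.3089·0.524 + 0.1093·0.237 + 0.1801·0.790 + 0.1401·0.469 + 0.2615·0.401 ≈ 0.50066... → 0.501.

0.501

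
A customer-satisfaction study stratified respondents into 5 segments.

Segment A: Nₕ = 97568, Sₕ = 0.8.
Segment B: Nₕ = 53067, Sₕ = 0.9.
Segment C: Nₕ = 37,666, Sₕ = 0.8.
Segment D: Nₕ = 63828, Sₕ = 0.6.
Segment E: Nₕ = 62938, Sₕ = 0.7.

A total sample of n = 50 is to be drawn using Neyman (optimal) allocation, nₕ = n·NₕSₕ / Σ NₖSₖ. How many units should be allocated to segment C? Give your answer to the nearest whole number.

Σ NₕSₕ = 97568·0.8 + 53067·0.9 + 37666·0.8 + 63828·0.6 + 62938·0.7 = 238300.9.
Share for C: 30132.8/238300.9 = 0.12645.
n_C = 50 × 0.12645 = 6.322... → 6.

6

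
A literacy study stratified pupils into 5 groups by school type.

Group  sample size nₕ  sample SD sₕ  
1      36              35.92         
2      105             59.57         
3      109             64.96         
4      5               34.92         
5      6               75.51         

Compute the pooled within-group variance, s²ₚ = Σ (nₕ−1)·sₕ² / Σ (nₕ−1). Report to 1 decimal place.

1: (36−1)·35.92² = 35·1290.2464 = 45158.624
2: (105−1)·59.57² = 104·3548.5849 = 369052.8296
3: (109−1)·64.96² = 108·4219.8016 = 455738.5728
4: (5−1)·34.92² = 4·1219.4064 = 4877.6256
5: (6−1)·75.51² = 5·5701.7601 = 28508.8005
Numerator = 903336.4525; denominator = Σ(nₕ−1) = 256.
s²ₚ = 903336.4525/256 = 3528.658... → 3528.7.

3528.7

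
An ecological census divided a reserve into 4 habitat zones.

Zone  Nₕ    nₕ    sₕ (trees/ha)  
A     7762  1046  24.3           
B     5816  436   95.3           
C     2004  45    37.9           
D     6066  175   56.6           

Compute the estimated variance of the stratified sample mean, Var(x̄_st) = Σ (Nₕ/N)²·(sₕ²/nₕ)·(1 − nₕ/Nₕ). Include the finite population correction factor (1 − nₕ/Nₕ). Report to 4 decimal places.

3.1169

N = 21648; Wₕ = Nₕ/N.
zone A: (7762/21648)²·24.3²/1046·(1 − 1046/7762) = 0.0627957
zone B: (5816/21648)²·95.3²/436·(1 − 436/5816) = 1.3908184
zone C: (2004/21648)²·37.9²/45·(1 − 45/2004) = 0.2674007
zone D: (6066/21648)²·56.6²/175·(1 − 175/6066) = 1.3958884
Sum = 3.1169031 → 3.1169.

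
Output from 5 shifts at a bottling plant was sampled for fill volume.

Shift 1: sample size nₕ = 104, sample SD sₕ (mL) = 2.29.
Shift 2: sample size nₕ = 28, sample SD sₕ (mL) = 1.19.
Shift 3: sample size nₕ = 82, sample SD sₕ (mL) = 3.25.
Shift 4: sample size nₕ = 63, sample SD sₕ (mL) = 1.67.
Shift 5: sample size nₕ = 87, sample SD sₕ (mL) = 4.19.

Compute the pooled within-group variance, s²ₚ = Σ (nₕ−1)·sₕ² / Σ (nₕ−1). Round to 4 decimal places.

Degrees of freedom: 103 + 27 + 81 + 62 + 86 = 359.
Σ(nₕ−1)sₕ² = 103·5.2441 + 27·1.4161 + 81·10.5625 + 62·2.7889 + 86·17.5561 = 3116.6759.
s²ₚ = 3116.6759 / 359 = 8.681548... → 8.6815.

8.6815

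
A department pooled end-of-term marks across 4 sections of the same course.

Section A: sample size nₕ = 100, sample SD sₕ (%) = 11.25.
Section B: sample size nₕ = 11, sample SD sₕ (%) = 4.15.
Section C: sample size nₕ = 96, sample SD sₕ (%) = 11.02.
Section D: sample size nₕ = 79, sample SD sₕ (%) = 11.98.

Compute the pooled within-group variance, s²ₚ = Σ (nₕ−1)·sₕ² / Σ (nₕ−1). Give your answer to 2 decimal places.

Degrees of freedom: 99 + 10 + 95 + 78 = 282.
Σ(nₕ−1)sₕ² = 99·126.5625 + 10·17.2225 + 95·121.4404 + 78·143.5204 = 35433.3417.
s²ₚ = 35433.3417 / 282 = 125.6501... → 125.65.

125.65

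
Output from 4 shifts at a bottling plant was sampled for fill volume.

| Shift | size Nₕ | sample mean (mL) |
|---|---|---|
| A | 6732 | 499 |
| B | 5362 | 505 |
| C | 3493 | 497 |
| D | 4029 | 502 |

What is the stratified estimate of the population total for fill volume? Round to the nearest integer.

9825657

Estimate total by summing Nₕ·x̄ₕ over strata.
6732·499 + 5362·505 + 3493·497 + 4029·502 = 3359268 + 2707810 + 1736021 + 2022558 = 9825657.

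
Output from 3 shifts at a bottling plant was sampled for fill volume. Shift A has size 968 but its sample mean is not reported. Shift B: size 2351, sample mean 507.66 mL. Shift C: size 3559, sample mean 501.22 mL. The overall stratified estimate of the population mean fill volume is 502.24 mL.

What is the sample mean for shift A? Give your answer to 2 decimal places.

492.83

N = 968 + 2351 + 3559 = 6878.
Overall total = μ·N = 502.24·6878 = 3454406.72.
Subtract the known strata: 2351·507.66 + 3559·501.22 = 2977350.64.
Remaining total for shift A: 3454406.72 − 2977350.64 = 477056.08.
Divide by its size: 477056.08 / 968 = 492.8265... → 492.83.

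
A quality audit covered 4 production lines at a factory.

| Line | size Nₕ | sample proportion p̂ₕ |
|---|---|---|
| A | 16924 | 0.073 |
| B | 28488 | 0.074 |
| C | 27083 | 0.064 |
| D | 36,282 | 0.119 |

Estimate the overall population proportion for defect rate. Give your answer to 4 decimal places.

Wₕ = Nₕ/N with N = 108777: 0.1556, 0.2619, 0.2490, 0.3335.
p̂_st = 0.1556·0.073 + 0.2619·0.074 + 0.2490·0.064 + 0.3335·0.119 ≈ 0.086364... → 0.0864.

0.0864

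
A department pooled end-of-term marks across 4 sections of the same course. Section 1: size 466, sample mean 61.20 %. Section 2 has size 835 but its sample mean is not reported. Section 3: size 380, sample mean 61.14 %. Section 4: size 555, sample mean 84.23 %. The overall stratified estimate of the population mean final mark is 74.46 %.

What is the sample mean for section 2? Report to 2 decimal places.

Σ Nₕx̄ₕ = N·μ, so 835·x̄_2 = 2236·74.46 − (466·61.20 + 380·61.14 + 555·84.23).
= 166492.56 − 98500.05 = 67992.51.
x̄_2 = 67992.51 / 835 = 81.4282... → 81.43.

81.43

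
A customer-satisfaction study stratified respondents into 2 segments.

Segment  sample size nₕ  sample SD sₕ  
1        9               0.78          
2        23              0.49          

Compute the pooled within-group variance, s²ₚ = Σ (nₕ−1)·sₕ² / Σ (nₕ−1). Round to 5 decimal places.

0.33831

Degrees of freedom: 8 + 22 = 30.
Σ(nₕ−1)sₕ² = 8·0.6084 + 22·0.2401 = 10.1494.
s²ₚ = 10.1494 / 30 = 0.3383133... → 0.33831.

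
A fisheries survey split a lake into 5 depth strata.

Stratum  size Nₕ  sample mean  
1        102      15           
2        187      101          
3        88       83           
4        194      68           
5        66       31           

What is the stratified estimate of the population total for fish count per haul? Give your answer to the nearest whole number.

Estimate total by summing Nₕ·x̄ₕ over strata.
102·15 + 187·101 + 88·83 + 194·68 + 66·31 = 1530 + 18887 + 7304 + 13192 + 2046 = 42959.

42959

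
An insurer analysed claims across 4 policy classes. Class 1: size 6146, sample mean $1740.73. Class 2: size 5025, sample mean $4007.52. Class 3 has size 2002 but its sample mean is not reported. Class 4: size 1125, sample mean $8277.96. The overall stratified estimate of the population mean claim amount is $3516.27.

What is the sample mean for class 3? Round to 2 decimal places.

Σ Nₕx̄ₕ = N·μ, so 2002·x̄_3 = 14298·3516.27 − (6146·1740.73 + 5025·4007.52 + 1125·8277.96).
= 50275628.46 − 40149019.58 = 10126608.88.
x̄_3 = 10126608.88 / 2002 = 5058.2462... → 5058.25.

5058.25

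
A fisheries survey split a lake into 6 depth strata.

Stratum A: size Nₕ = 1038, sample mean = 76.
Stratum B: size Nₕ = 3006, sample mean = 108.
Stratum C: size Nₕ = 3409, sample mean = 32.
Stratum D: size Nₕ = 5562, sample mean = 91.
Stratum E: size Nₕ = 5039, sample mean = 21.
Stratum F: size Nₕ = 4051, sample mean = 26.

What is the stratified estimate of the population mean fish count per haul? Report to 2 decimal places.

x̄_st = (Σ Nₕx̄ₕ) / (Σ Nₕ) = (1038·76 + 3006·108 + 3409·32 + 5562·91 + 5039·21 + 4051·26) / 22105
= 1229911 / 22105 = 55.6395... → 55.64.

55.64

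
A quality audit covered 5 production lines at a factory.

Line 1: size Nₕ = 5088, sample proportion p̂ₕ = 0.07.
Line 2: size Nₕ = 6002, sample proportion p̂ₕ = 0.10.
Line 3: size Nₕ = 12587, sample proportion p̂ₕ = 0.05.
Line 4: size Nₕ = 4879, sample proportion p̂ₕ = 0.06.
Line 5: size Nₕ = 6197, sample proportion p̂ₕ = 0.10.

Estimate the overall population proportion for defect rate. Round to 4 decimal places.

0.0719

Wₕ = Nₕ/N with N = 34753: 0.1464, 0.1727, 0.3622, 0.1404, 0.1783.
p̂_st = 0.1464·0.07 + 0.1727·0.10 + 0.3622·0.05 + 0.1404·0.06 + 0.1783·0.10 ≈ 0.071883... → 0.0719.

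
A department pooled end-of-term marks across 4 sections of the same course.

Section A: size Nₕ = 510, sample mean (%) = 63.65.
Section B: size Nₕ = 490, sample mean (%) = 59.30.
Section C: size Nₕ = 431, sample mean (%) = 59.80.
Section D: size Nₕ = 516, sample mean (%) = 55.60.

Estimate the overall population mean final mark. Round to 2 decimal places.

x̄_st = (Σ Nₕx̄ₕ) / (Σ Nₕ) = (510·63.65 + 490·59.30 + 431·59.80 + 516·55.60) / 1947
= 115981.9 / 1947 = 59.5695... → 59.57.

59.57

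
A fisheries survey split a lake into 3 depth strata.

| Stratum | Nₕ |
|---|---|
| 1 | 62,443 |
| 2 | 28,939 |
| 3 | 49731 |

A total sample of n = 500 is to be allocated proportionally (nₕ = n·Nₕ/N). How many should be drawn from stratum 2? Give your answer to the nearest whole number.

N = 62443 + 28939 + 49731 = 141113.
n_2 = 500·28939/141113 = 102.538... → 103.

103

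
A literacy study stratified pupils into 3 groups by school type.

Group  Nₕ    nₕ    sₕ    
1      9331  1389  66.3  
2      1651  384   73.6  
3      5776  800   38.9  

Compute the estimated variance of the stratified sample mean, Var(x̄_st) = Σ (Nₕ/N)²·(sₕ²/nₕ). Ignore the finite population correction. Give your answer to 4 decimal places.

1.3428

N = 16758. Term for each stratum: Wₕ²sₕ²/nₕ.
Var(x̄_st) = 0.9811532 + 0.1369223 + 0.2247084 = 1.3427838 → 1.3428.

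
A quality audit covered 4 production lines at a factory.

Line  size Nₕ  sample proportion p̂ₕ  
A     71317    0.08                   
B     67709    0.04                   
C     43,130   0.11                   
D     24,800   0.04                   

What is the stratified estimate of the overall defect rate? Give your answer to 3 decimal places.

N = 71317 + 67709 + 43130 + 24800 = 206956.
Overall proportion = Σ (Nₕ/N)·p̂ₕ.
Σ Nₕp̂ₕ = 5705.36 + 2708.36 + 4744.3 + 992 = 14150.02.
14150.02 / 206956 = 0.06837... → 0.068.

0.068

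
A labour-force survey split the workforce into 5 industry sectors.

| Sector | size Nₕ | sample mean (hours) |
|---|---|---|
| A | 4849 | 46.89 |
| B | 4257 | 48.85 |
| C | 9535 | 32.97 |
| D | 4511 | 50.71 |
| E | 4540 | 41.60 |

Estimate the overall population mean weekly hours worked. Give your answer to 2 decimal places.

42.15

N = 4849 + 4257 + 9535 + 4511 + 4540 = 27692.
Weight each subgroup mean by Nₕ/N and sum.
Σ Nₕx̄ₕ = 4849·46.89 + 4257·48.85 + 9535·32.97 + 4511·50.71 + 4540·41.60 = 227369.61 + 207954.45 + 314368.95 + 228752.81 + 188864 = 1167309.82.
Divide by N: 1167309.82 / 27692 = 42.1533... → 42.15.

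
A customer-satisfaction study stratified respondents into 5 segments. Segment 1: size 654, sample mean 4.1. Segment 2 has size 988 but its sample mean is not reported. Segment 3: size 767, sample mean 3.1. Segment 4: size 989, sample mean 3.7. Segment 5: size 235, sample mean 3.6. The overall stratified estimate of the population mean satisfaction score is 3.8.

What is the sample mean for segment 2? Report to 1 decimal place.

Σ Nₕx̄ₕ = N·μ, so 988·x̄_2 = 3633·3.8 − (654·4.1 + 767·3.1 + 989·3.7 + 235·3.6).
= 13805.4 − 9564.4 = 4241.
x̄_2 = 4241 / 988 = 4.293... → 4.3.

4.3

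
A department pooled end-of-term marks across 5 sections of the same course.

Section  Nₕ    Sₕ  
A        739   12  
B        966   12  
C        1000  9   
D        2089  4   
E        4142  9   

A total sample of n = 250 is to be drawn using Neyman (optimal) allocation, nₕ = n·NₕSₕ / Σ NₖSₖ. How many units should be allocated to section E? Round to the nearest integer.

A: NₕSₕ = 739·12 = 8868
B: NₕSₕ = 966·12 = 11592
C: NₕSₕ = 1000·9 = 9000
D: NₕSₕ = 2089·4 = 8356
E: NₕSₕ = 4142·9 = 37278
Σ NₕSₕ = 75094.
n_E = 250·37278/75094 = 124.104... → 124.

124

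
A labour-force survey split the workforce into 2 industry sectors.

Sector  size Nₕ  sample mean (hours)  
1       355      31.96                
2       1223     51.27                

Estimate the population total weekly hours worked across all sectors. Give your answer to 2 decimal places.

74049.01

1: 355·31.96 = 11345.8
2: 1223·51.27 = 62703.21
τ̂ = Σ Nₕx̄ₕ = 74049.01.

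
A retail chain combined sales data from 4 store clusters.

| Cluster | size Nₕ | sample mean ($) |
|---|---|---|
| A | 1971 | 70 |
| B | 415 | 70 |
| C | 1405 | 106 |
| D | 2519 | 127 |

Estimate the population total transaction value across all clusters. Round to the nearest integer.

635863

Estimate total by summing Nₕ·x̄ₕ over strata.
1971·70 + 415·70 + 1405·106 + 2519·127 = 137970 + 29050 + 148930 + 319913 = 635863.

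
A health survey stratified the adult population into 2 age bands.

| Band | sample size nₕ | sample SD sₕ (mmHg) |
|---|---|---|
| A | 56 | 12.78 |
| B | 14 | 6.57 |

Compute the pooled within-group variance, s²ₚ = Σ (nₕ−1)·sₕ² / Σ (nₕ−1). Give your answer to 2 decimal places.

140.36

A: (56−1)·12.78² = 55·163.3284 = 8983.062
B: (14−1)·6.57² = 13·43.1649 = 561.1437
Numerator = 9544.2057; denominator = Σ(nₕ−1) = 68.
s²ₚ = 9544.2057/68 = 140.3560... → 140.36.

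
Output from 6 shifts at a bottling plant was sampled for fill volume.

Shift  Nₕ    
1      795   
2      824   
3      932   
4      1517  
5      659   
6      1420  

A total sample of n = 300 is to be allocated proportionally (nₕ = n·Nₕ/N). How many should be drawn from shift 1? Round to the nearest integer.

Share of shift 1 = 795/6147 = 0.12933.
Allocate 300 × 0.12933 = 38.799... → 39.

39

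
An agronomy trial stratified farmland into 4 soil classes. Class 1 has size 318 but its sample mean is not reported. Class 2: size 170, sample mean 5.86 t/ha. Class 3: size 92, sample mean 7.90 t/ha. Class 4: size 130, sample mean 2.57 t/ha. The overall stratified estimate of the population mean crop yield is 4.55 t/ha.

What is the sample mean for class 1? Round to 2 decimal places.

3.69

N = 318 + 170 + 92 + 130 = 710.
Overall total = μ·N = 4.55·710 = 3230.5.
Subtract the known strata: 170·5.86 + 92·7.90 + 130·2.57 = 2057.1.
Remaining total for class 1: 3230.5 − 2057.1 = 1173.4.
Divide by its size: 1173.4 / 318 = 3.6899... → 3.69.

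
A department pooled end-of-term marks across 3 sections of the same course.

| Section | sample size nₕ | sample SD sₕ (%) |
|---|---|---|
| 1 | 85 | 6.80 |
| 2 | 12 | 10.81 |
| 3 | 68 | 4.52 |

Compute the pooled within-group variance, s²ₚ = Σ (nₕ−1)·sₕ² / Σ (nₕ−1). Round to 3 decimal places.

Degrees of freedom: 84 + 11 + 67 = 162.
Σ(nₕ−1)sₕ² = 84·46.24 + 11·116.8561 + 67·20.4304 = 6538.4139.
s²ₚ = 6538.4139 / 162 = 40.36058... → 40.361.

40.361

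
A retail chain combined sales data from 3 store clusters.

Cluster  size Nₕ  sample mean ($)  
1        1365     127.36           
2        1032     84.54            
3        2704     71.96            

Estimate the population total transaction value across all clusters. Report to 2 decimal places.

455671.52

Population total = Σ Nₕ·x̄ₕ (each stratum's size times its mean).
1365·127.36 + 1032·84.54 + 2704·71.96 = 173846.4 + 87245.28 + 194579.84 = 455671.52.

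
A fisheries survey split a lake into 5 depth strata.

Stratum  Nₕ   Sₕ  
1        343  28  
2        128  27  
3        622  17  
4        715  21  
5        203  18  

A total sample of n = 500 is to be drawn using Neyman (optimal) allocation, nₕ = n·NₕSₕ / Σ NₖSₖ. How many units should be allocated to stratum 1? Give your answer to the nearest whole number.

114

Σ NₕSₕ = 343·28 + 128·27 + 622·17 + 715·21 + 203·18 = 42303.
Share for 1: 9604/42303 = 0.22703.
n_1 = 500 × 0.22703 = 113.514... → 114.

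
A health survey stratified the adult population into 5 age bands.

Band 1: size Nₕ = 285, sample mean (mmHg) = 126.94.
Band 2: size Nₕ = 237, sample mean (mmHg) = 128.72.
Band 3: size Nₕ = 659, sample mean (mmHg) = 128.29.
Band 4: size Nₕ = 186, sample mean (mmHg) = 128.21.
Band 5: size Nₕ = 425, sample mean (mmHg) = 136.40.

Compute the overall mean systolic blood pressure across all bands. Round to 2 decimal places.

130.05

N = 1792; weights Wₕ = Nₕ/N = (0.1590, 0.1323, 0.3677, 0.1038, 0.2372).
x̄_st = Σ Wₕ·x̄ₕ = 0.1590·126.94 + 0.1323·128.72 + 0.3677·128.29 + 0.1038·128.21 + 0.2372·136.40 ≈ 130.0473...
→ 130.05.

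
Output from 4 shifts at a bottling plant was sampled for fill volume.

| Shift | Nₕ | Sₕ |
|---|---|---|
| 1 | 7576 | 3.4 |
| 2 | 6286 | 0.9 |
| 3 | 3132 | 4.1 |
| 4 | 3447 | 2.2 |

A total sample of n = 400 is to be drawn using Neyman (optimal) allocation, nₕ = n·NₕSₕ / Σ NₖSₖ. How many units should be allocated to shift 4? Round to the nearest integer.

59

1: NₕSₕ = 7576·3.4 = 25758.4
2: NₕSₕ = 6286·0.9 = 5657.4
3: NₕSₕ = 3132·4.1 = 12841.2
4: NₕSₕ = 3447·2.2 = 7583.4
Σ NₕSₕ = 51840.4.
n_4 = 400·7583.4/51840.4 = 58.513... → 59.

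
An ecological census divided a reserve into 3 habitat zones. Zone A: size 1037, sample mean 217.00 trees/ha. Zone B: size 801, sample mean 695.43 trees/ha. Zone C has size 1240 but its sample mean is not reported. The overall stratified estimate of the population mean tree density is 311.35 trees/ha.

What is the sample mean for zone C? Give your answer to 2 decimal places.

142.15

Σ Nₕx̄ₕ = N·μ, so 1240·x̄_C = 3078·311.35 − (1037·217.00 + 801·695.43).
= 958335.3 − 782068.43 = 176266.87.
x̄_C = 176266.87 / 1240 = 142.1507... → 142.15.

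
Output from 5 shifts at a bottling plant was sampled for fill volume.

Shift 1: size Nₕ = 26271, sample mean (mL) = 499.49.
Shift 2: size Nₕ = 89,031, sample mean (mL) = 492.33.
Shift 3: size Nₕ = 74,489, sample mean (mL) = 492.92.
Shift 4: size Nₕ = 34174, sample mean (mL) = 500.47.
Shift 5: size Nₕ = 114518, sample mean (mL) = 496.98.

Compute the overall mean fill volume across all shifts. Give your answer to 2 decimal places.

495.41

N = 338483; weights Wₕ = Nₕ/N = (0.0776, 0.2630, 0.2201, 0.1010, 0.3383).
x̄_st = Σ Wₕ·x̄ₕ = 0.0776·499.49 + 0.2630·492.33 + 0.2201·492.92 + 0.1010·500.47 + 0.3383·496.98 ≈ 495.4106...
→ 495.41.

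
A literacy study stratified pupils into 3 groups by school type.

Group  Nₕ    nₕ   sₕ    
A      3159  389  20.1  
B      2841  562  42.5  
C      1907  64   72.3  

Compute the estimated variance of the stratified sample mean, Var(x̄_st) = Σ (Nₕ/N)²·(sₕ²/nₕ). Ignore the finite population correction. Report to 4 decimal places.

5.3316

N = 7907; Wₕ = Nₕ/N.
group A: (3159/7907)²·20.1²/389 = 0.1657747
group B: (2841/7907)²·42.5²/562 = 0.4149163
group C: (1907/7907)²·72.3²/64 = 4.7508851
Sum = 5.3315762 → 5.3316.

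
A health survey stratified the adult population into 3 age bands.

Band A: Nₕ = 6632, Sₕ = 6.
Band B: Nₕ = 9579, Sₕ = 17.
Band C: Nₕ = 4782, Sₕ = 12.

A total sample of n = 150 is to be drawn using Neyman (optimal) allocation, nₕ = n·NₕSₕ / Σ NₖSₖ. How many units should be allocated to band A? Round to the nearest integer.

A: NₕSₕ = 6632·6 = 39792
B: NₕSₕ = 9579·17 = 162843
C: NₕSₕ = 4782·12 = 57384
Σ NₕSₕ = 260019.
n_A = 150·39792/260019 = 22.955... → 23.

23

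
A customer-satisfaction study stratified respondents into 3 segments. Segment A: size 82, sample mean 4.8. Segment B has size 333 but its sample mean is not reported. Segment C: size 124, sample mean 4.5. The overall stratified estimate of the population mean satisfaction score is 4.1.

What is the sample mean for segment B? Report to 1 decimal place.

Σ Nₕx̄ₕ = N·μ, so 333·x̄_B = 539·4.1 − (82·4.8 + 124·4.5).
= 2209.9 − 951.6 = 1258.3.
x̄_B = 1258.3 / 333 = 3.779... → 3.8.

3.8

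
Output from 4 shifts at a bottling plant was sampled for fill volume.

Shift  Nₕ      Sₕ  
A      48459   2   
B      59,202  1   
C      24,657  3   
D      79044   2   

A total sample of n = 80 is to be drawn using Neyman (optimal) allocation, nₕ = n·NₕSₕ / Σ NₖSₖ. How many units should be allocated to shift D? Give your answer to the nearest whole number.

33

Σ NₕSₕ = 48459·2 + 59202·1 + 24657·3 + 79044·2 = 388179.
Share for D: 158088/388179 = 0.40726.
n_D = 80 × 0.40726 = 32.580... → 33.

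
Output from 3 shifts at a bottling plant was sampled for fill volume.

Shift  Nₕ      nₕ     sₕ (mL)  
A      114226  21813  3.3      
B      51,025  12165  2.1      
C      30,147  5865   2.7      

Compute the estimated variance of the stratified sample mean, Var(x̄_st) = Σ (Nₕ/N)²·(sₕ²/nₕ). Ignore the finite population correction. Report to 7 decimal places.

N = 195398. Term for each stratum: Wₕ²sₕ²/nₕ.
Var(x̄_st) = 0.0001706091 + 0.0000247202 + 0.0000295874 = 0.0002249168 → 0.0002249.

0.0002249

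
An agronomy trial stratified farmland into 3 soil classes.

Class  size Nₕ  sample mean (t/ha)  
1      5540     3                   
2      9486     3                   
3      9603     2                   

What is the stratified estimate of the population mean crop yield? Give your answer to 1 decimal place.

N = 24629; weights Wₕ = Nₕ/N = (0.2249, 0.3852, 0.3899).
x̄_st = Σ Wₕ·x̄ₕ = 0.2249·3 + 0.3852·3 + 0.3899·2 ≈ 2.610...
→ 2.6.

2.6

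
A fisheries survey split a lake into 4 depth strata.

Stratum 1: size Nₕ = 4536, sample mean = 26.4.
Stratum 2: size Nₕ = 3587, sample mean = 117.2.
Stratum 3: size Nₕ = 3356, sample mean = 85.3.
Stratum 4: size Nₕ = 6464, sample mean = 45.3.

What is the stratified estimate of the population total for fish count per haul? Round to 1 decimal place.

1119232.8

Population total = Σ Nₕ·x̄ₕ (each stratum's size times its mean).
4536·26.4 + 3587·117.2 + 3356·85.3 + 6464·45.3 = 119750.4 + 420396.4 + 286266.8 + 292819.2 = 1119232.8.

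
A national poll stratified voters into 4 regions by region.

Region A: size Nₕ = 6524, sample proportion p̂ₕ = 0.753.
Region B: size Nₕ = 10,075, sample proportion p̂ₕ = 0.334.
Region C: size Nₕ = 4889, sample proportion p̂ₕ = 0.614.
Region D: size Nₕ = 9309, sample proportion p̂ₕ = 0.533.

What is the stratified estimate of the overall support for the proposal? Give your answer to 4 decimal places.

Wₕ = Nₕ/N with N = 30797: 0.2118, 0.3271, 0.1587, 0.3023.
p̂_st = 0.2118·0.753 + 0.3271·0.334 + 0.1587·0.614 + 0.3023·0.533 ≈ 0.527362... → 0.5274.

0.5274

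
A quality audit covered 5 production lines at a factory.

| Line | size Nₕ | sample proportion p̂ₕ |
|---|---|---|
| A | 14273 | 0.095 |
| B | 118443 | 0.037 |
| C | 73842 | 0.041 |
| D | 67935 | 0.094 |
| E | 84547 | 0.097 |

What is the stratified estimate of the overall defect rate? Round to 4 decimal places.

Wₕ = Nₕ/N with N = 359040: 0.0398, 0.3299, 0.2057, 0.1892, 0.2355.
p̂_st = 0.0398·0.095 + 0.3299·0.037 + 0.2057·0.041 + 0.1892·0.094 + 0.2355·0.097 ≈ 0.065042... → 0.0650.

0.0650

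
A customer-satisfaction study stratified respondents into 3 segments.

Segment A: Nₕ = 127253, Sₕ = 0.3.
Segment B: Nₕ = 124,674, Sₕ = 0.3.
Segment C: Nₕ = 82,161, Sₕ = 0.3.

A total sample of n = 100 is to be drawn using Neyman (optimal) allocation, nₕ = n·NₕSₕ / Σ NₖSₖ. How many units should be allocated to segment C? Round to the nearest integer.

A: NₕSₕ = 127253·0.3 = 38175.9
B: NₕSₕ = 124674·0.3 = 37402.2
C: NₕSₕ = 82161·0.3 = 24648.3
Σ NₕSₕ = 100226.4.
n_C = 100·24648.3/100226.4 = 24.593... → 25.

25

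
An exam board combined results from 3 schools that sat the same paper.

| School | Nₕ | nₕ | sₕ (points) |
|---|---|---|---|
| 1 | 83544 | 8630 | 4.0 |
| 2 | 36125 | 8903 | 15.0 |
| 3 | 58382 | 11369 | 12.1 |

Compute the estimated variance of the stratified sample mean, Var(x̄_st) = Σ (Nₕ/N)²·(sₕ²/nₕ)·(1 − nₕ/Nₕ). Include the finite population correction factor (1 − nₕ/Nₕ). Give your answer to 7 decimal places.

N = 178051; Wₕ = Nₕ/N.
school 1: (83544/178051)²·4.0²/8630·(1 − 8630/83544) = 0.0003660148
school 2: (36125/178051)²·15.0²/8903·(1 − 8903/36125) = 0.0007839443
school 3: (58382/178051)²·12.1²/11369·(1 − 11369/58382) = 0.0011149530
Sum = 0.0022649121 → 0.0022649.

0.0022649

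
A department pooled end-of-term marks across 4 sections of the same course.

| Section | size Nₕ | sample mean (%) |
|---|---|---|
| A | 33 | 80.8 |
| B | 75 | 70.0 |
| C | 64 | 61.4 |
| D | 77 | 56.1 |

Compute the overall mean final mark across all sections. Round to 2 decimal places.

N = 33 + 75 + 64 + 77 = 249.
The stratified mean weights each stratum mean by its population share Nₕ/N.
Σ Nₕx̄ₕ = 33·80.8 + 75·70.0 + 64·61.4 + 77·56.1 = 2666.4 + 5250 + 3929.6 + 4319.7 = 16165.7.
Divide by N: 16165.7 / 249 = 64.9225... → 64.92.

64.92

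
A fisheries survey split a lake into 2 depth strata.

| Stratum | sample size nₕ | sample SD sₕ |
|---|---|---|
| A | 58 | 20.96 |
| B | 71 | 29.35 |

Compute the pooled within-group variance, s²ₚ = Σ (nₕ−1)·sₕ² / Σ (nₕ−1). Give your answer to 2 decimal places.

A: (58−1)·20.96² = 57·439.3216 = 25041.3312
B: (71−1)·29.35² = 70·861.4225 = 60299.575
Numerator = 85340.9062; denominator = Σ(nₕ−1) = 127.
s²ₚ = 85340.9062/127 = 671.9756... → 671.98.

671.98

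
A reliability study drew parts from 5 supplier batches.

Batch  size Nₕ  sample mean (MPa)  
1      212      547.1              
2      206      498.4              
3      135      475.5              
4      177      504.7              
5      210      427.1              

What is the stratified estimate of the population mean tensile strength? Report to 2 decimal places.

491.35

x̄_st = (Σ Nₕx̄ₕ) / (Σ Nₕ) = (212·547.1 + 206·498.4 + 135·475.5 + 177·504.7 + 210·427.1) / 940
= 461871 / 940 = 491.3521... → 491.35.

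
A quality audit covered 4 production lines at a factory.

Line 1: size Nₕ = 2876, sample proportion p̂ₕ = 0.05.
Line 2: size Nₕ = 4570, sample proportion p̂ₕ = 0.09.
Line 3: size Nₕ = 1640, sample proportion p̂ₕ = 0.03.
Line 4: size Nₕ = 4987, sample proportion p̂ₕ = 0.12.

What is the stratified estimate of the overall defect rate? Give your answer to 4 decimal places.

Wₕ = Nₕ/N with N = 14073: 0.2044, 0.3247, 0.1165, 0.3544.
p̂_st = 0.2044·0.05 + 0.3247·0.09 + 0.1165·0.03 + 0.3544·0.12 ≈ 0.085464... → 0.0855.

0.0855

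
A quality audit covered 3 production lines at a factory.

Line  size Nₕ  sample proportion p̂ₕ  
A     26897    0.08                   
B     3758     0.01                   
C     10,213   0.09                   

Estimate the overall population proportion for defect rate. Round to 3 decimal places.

Wₕ = Nₕ/N with N = 40868: 0.6581, 0.0920, 0.2499.
p̂_st = 0.6581·0.08 + 0.0920·0.01 + 0.2499·0.09 ≈ 0.07606... → 0.076.

0.076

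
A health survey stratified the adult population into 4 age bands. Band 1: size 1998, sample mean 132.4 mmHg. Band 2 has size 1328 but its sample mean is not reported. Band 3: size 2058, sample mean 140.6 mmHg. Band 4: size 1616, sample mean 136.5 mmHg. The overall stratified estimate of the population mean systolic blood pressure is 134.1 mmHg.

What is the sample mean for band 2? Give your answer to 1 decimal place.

Σ Nₕx̄ₕ = N·μ, so 1328·x̄_2 = 7000·134.1 − (1998·132.4 + 2058·140.6 + 1616·136.5).
= 938700 − 774474 = 164226.
x̄_2 = 164226 / 1328 = 123.664... → 123.7.

123.7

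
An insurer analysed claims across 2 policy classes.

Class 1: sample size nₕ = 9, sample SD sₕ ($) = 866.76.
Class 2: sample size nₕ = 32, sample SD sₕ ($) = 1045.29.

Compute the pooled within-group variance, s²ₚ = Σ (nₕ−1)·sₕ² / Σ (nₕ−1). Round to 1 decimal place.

1: (9−1)·866.76² = 8·751272.8976 = 6010183.1808
2: (32−1)·1045.29² = 31·1092631.1841 = 33871566.7071
Numerator = 39881749.8879; denominator = Σ(nₕ−1) = 39.
s²ₚ = 39881749.8879/39 = 1022608.971... → 1022609.0.

1022609.0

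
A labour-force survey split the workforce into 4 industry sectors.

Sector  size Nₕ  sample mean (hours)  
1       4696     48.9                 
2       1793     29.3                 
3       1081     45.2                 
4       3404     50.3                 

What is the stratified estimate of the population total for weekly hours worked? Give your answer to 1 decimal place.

Estimate total by summing Nₕ·x̄ₕ over strata.
4696·48.9 + 1793·29.3 + 1081·45.2 + 3404·50.3 = 229634.4 + 52534.9 + 48861.2 + 171221.2 = 502251.7.

502251.7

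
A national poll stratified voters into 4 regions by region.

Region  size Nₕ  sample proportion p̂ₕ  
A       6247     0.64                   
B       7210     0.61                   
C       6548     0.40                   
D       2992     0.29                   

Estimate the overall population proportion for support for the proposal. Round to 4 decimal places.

0.5167

Wₕ = Nₕ/N with N = 22997: 0.2716, 0.3135, 0.2847, 0.1301.
p̂_st = 0.2716·0.64 + 0.3135·0.61 + 0.2847·0.40 + 0.1301·0.29 ≈ 0.516722... → 0.5167.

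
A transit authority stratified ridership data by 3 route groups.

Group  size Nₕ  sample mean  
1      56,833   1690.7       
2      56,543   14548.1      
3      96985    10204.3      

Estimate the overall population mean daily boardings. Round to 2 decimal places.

9071.76

x̄_st = (Σ Nₕx̄ₕ) / (Σ Nₕ) = (56833·1690.7 + 56543·14548.1 + 96985·10204.3) / 210361
= 1908344806.9 / 210361 = 9071.7614... → 9071.76.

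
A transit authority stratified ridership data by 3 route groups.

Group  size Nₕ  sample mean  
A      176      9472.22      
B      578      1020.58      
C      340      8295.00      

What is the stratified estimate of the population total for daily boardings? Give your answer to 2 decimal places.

5077305.96

A: 176·9472.22 = 1667110.72
B: 578·1020.58 = 589895.24
C: 340·8295.00 = 2820300
τ̂ = Σ Nₕx̄ₕ = 5077305.96.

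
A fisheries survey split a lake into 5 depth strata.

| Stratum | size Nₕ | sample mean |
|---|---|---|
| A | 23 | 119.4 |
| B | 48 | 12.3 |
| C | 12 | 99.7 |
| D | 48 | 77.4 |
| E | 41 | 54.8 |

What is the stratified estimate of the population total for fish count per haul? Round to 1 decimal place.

10495.0

Population total = Σ Nₕ·x̄ₕ (each stratum's size times its mean).
23·119.4 + 48·12.3 + 12·99.7 + 48·77.4 + 41·54.8 = 2746.2 + 590.4 + 1196.4 + 3715.2 + 2246.8 = 10495.0.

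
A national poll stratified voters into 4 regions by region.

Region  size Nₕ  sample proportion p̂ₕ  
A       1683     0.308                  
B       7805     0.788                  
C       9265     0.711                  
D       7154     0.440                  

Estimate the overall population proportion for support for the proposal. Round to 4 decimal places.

0.6332

N = 1683 + 7805 + 9265 + 7154 = 25907.
Overall proportion = Σ (Nₕ/N)·p̂ₕ.
Σ Nₕp̂ₕ = 518.364 + 6150.34 + 6587.415 + 3147.76 = 16403.879.
16403.879 / 25907 = 0.633183... → 0.6332.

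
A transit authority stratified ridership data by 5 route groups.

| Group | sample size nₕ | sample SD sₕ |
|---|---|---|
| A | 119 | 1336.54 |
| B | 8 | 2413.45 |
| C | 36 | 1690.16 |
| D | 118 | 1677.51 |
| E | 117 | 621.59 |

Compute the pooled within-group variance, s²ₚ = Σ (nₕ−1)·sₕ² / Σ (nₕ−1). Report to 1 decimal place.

Degrees of freedom: 118 + 7 + 35 + 117 + 116 = 393.
Σ(nₕ−1)sₕ² = 118·1786339.1716 + 7·5824740.9025 + 35·2856640.8256 + 117·2814039.8001 + 116·386374.1281 = 725605692.9336.
s²ₚ = 725605692.9336 / 393 = 1846324.918... → 1846324.9.

1846324.9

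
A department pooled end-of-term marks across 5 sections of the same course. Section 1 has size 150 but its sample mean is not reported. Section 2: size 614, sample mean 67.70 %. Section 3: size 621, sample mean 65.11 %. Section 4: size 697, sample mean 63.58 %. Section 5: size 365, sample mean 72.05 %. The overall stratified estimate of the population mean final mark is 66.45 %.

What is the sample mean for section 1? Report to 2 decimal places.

66.59

Σ Nₕx̄ₕ = N·μ, so 150·x̄_1 = 2447·66.45 − (614·67.70 + 621·65.11 + 697·63.58 + 365·72.05).
= 162603.15 − 152614.62 = 9988.53.
x̄_1 = 9988.53 / 150 = 66.5902 → 66.59.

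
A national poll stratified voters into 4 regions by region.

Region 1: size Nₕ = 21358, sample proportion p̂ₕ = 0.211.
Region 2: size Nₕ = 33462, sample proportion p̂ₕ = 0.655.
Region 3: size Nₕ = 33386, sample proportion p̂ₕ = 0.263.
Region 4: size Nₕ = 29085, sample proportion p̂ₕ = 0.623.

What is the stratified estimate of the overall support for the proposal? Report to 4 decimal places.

0.4546

N = 21358 + 33462 + 33386 + 29085 = 117291.
Overall proportion = Σ (Nₕ/N)·p̂ₕ.
Σ Nₕp̂ₕ = 4506.538 + 21917.61 + 8780.518 + 18119.955 = 53324.621.
53324.621 / 117291 = 0.454635... → 0.4546.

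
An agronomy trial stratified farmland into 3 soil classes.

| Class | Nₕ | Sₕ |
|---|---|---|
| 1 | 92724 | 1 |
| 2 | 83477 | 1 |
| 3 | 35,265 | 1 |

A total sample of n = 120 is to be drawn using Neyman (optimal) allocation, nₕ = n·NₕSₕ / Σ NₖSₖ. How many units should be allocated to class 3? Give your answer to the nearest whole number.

1: NₕSₕ = 92724·1 = 92724
2: NₕSₕ = 83477·1 = 83477
3: NₕSₕ = 35265·1 = 35265
Σ NₕSₕ = 211466.
n_3 = 120·35265/211466 = 20.012... → 20.

20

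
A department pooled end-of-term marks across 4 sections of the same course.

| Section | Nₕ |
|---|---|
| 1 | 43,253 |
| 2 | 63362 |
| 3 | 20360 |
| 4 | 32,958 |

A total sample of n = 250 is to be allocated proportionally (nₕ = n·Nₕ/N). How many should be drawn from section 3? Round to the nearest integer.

32

N = 43253 + 63362 + 20360 + 32958 = 159933.
n_3 = 250·20360/159933 = 31.826... → 32.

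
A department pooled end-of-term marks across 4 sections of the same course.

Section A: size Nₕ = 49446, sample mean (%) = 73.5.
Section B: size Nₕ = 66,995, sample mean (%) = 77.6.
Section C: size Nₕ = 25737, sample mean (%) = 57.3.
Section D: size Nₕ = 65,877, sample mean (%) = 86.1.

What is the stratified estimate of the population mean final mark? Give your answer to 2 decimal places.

76.81

N = 49446 + 66995 + 25737 + 65877 = 208055.
The stratified mean weights each stratum mean by its population share Nₕ/N.
Σ Nₕx̄ₕ = 49446·73.5 + 66995·77.6 + 25737·57.3 + 65877·86.1 = 3634281 + 5198812 + 1474730.1 + 5672009.7 = 15979832.8.
Divide by N: 15979832.8 / 208055 = 76.8058... → 76.81.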